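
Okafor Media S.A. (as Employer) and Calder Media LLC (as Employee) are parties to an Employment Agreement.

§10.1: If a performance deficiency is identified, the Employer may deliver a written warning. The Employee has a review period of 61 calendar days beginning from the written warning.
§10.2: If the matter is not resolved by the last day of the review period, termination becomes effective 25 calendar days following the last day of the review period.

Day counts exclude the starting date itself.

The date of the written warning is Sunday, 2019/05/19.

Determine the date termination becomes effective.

Adding 61 calendar days to 2019/05/19 gives 2019/07/19, which is the last day of the review period.
The date termination becomes effective: 25 calendar days after 2019/07/19 is 2019/08/13.

2019/08/13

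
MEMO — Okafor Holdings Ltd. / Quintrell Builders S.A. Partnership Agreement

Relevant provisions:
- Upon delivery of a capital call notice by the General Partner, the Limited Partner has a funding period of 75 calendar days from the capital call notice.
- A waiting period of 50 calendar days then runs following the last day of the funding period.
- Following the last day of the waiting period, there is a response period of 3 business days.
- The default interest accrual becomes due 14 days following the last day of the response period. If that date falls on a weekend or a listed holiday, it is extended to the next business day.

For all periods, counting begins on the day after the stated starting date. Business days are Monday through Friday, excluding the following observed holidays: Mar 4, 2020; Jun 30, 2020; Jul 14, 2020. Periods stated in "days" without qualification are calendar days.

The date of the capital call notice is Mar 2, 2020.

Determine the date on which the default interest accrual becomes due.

Jul 22, 2020

The last day of the funding period: 75 calendar days after Mar 2, 2020 is May 16, 2020.
Adding 50 calendar days to May 16, 2020 gives Jul 5, 2020, which is the last day of the waiting period.
The last day of the response period: counting 3 business days from Sunday, Jul 5, 2020 (Jul 6, Jul 7, Jul 8, skipping weekends) reaches Wednesday, Jul 8, 2020.
The date on which the default interest accrual becomes due: 14 calendar days after Jul 8, 2020 is Jul 22, 2020. Jul 22, 2020 is a Wednesday and is not a listed holiday, so no roll-forward applies.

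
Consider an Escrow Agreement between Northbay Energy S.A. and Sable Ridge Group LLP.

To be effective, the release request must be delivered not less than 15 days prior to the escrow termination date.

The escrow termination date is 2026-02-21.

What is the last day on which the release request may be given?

2026-02-06

Counting back 15 calendar days from 2026-02-21 gives 2026-02-06.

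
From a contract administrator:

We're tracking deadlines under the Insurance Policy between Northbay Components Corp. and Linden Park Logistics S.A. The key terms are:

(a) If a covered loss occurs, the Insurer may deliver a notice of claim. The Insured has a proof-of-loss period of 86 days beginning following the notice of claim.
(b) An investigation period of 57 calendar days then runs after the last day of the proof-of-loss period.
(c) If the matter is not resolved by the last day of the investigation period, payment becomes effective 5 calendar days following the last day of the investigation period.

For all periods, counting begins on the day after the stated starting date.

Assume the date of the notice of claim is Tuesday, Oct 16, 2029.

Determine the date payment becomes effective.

The last day of the proof-of-loss period: Oct 16, 2029 + 86 days = Jan 10, 2030.
The last day of the investigation period: 57 calendar days after Jan 10, 2030 is Mar 8, 2030.
Adding 5 calendar days to Mar 8, 2030 gives Mar 13, 2030, which is the date payment becomes effective.

Mar 13, 2030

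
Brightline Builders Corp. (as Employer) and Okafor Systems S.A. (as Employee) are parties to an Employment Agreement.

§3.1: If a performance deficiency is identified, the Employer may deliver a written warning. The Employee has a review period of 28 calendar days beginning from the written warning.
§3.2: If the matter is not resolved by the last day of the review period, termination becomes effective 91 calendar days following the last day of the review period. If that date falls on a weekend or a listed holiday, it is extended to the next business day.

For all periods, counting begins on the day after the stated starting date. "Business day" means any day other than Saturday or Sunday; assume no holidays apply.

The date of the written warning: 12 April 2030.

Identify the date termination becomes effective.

9 August 2030

The last day of the review period: 28 calendar days after 12 April 2030 is 10 May 2030.
The date termination becomes effective: 10 May 2030 + 91 days = 9 August 2030. 9 August 2030 is a Friday, so no roll-forward applies.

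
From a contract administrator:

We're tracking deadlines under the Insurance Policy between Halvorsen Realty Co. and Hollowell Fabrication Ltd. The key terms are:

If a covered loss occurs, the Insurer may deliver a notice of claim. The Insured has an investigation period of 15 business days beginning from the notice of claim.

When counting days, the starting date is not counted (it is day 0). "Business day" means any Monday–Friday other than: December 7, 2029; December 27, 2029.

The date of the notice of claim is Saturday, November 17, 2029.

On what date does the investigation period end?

December 10, 2029

The last day of the investigation period: counting 15 business days from Saturday, November 17, 2029 (Nov 19, Nov 20, Nov 21, Nov 22, …, Dec 5, Dec 6, Dec 10, skipping weekends and the listed holiday on Dec 7) reaches Monday, December 10, 2029.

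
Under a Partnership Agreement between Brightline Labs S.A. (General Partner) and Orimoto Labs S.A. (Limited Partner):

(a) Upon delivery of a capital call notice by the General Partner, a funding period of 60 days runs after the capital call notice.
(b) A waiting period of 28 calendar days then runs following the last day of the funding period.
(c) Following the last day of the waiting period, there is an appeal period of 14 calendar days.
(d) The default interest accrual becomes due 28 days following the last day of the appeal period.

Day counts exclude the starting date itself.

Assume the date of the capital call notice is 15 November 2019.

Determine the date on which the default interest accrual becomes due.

24 March 2020

The last day of the funding period: 60 calendar days after 15 November 2019 is 14 January 2020.
The last day of the waiting period: 14 January 2020 + 28 days = 11 February 2020.
The last day of the appeal period: 14 calendar days after 11 February 2020 is 25 February 2020.
Adding 28 calendar days to 25 February 2020 gives 24 March 2020, which is the date on which the default interest accrual becomes due.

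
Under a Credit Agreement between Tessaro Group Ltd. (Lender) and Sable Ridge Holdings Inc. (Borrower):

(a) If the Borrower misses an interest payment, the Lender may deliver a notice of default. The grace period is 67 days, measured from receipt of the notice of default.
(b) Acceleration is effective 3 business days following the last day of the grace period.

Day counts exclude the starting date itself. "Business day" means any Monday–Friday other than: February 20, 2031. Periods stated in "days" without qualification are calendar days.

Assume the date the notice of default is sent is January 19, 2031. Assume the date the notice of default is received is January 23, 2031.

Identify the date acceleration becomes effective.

April 3, 2031

Adding 67 calendar days to January 23, 2031 gives March 31, 2031, which is the last day of the grace period.
The date acceleration becomes effective: 3 business days after Monday, March 31, 2031, skipping weekends — Apr 1, Apr 2, Apr 3 — lands on Thursday, April 3, 2031.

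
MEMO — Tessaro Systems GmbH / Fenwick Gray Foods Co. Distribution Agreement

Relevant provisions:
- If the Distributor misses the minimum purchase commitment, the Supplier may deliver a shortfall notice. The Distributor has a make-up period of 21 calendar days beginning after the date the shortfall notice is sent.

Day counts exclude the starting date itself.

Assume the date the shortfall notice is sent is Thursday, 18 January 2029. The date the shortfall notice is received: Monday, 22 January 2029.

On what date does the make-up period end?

8 February 2029

The last day of the make-up period: 21 calendar days after 18 January 2029 is 8 February 2029.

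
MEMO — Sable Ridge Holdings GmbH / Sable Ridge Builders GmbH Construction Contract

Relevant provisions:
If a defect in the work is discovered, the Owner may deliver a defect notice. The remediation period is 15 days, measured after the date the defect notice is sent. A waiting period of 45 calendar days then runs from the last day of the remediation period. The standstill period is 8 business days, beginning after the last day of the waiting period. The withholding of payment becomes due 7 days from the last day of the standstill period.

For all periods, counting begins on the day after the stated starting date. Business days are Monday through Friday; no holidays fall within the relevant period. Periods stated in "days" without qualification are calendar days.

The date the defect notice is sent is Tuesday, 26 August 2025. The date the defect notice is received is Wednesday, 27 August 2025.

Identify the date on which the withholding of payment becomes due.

12 November 2025

Adding 15 calendar days to 26 August 2025 gives 10 September 2025, which is the last day of the remediation period.
Adding 45 calendar days to 10 September 2025 gives 25 October 2025, which is the last day of the waiting period.
From Saturday, 25 October 2025, 8 business days (Oct 27, Oct 28, Oct 29, Oct 30, Oct 31, Nov 3, Nov 4, Nov 5, skipping weekends) brings us to Wednesday, 5 November 2025, which is the last day of the standstill period.
Adding 7 calendar days to 5 November 2025 gives 12 November 2025, which is the date on which the withholding of payment becomes due.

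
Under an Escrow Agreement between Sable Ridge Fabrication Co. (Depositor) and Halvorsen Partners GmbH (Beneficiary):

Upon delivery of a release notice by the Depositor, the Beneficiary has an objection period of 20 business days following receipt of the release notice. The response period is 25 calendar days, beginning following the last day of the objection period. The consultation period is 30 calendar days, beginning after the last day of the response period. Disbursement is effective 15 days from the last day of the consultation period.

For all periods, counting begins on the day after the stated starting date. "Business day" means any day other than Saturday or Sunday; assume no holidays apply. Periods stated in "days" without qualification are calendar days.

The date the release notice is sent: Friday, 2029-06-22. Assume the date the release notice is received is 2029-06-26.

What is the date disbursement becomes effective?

From Tuesday, 2029-06-26, 20 business days (Jun 27, Jun 28, Jun 29, Jul 2, …, Jul 20, Jul 23, Jul 24, skipping weekends) brings us to Tuesday, 2029-07-24, which is the last day of the objection period.
The last day of the response period: 2029-07-24 + 25 days = 2029-08-18.
Adding 30 calendar days to 2029-08-18 gives 2029-09-17, which is the last day of the consultation period.
The date disbursement becomes effective: 2029-09-17 + 15 days = 2029-10-02.

2029-10-02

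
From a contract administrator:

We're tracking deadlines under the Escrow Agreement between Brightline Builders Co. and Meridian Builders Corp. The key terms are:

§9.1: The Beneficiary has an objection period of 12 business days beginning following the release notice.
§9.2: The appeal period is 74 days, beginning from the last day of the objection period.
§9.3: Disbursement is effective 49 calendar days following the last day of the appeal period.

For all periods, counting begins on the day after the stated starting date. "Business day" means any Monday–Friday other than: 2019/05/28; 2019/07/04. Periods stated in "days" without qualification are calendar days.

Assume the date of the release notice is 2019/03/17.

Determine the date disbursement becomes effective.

2019/08/03

The last day of the objection period: 12 business days after Sunday, 2019/03/17, skipping weekends — Mar 18, Mar 19, Mar 20, Mar 21, …, Mar 29, Apr 1, Apr 2 — lands on Tuesday, 2019/04/02.
The last day of the appeal period: 2019/04/02 + 74 days = 2019/06/15.
The date disbursement becomes effective: 2019/06/15 + 49 days = 2019/08/03.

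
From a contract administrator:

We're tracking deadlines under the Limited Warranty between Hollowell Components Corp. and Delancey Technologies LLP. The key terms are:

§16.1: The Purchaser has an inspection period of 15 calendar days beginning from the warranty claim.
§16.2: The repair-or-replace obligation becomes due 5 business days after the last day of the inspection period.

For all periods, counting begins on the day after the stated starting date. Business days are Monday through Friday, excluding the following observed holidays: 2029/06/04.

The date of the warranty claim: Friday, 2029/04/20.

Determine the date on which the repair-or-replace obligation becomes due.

2029/05/11

Adding 15 calendar days to 2029/04/20 gives 2029/05/05, which is the last day of the inspection period.
The date on which the repair-or-replace obligation becomes due: counting 5 business days from Saturday, 2029/05/05 (May 7, May 8, May 9, May 10, May 11, skipping weekends) reaches Friday, 2029/05/11.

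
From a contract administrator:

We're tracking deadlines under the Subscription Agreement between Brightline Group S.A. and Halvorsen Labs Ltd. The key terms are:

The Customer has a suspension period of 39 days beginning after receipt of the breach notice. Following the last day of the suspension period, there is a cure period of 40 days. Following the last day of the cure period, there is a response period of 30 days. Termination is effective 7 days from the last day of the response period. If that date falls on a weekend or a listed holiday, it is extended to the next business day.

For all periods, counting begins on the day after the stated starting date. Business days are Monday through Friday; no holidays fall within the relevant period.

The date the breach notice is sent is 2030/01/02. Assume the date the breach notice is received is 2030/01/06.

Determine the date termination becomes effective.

The last day of the suspension period: 39 calendar days after 2030/01/06 is 2030/02/14.
The last day of the cure period: 2030/02/14 + 40 days = 2030/03/26.
The last day of the response period: 2030/03/26 + 30 days = 2030/04/25.
The date termination becomes effective: 2030/04/25 + 7 days = 2030/05/02. 2030/05/02 is a Thursday, so no roll-forward applies.

2030/05/02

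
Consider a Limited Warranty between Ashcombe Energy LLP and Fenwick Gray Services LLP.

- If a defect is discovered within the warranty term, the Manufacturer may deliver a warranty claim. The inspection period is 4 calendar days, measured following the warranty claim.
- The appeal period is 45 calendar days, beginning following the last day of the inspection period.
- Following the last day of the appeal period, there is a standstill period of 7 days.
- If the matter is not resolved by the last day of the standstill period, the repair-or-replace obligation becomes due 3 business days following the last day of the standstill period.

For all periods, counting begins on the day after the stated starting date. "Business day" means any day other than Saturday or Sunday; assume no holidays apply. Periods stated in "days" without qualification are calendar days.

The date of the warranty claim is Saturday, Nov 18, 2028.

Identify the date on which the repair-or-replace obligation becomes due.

Jan 17, 2029

The last day of the inspection period: Nov 18, 2028 + 4 days = Nov 22, 2028.
The last day of the appeal period: Nov 22, 2028 + 45 days = Jan 6, 2029.
The last day of the standstill period: Jan 6, 2029 + 7 days = Jan 13, 2029.
The date on which the repair-or-replace obligation becomes due: counting 3 business days from Saturday, Jan 13, 2029 (Jan 15, Jan 16, Jan 17, skipping weekends) reaches Wednesday, Jan 17, 2029.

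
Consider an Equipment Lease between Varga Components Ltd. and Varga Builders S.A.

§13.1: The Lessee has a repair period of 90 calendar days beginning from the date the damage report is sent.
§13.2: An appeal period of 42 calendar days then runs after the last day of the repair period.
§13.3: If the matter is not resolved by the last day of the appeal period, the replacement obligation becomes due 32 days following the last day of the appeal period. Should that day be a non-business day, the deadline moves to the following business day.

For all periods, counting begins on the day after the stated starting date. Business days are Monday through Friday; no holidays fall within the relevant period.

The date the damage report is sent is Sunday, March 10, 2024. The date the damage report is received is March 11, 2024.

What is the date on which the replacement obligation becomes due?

August 21, 2024

Adding 90 calendar days to March 10, 2024 gives June 8, 2024, which is the last day of the repair period.
Adding 42 calendar days to June 8, 2024 gives July 20, 2024, which is the last day of the appeal period.
The date on which the replacement obligation becomes due: July 20, 2024 + 32 days = August 21, 2024. August 21, 2024 is a Wednesday, so no roll-forward applies.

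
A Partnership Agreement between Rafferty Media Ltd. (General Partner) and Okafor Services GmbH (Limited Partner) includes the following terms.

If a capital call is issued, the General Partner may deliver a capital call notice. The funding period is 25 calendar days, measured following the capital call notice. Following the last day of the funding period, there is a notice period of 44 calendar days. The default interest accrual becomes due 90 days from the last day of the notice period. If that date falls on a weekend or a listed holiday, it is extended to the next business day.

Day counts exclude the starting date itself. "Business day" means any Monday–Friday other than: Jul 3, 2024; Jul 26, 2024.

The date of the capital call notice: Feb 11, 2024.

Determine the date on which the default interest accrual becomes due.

Jul 19, 2024

The last day of the funding period: Feb 11, 2024 + 25 days = Mar 7, 2024.
The last day of the notice period: 44 calendar days after Mar 7, 2024 is Apr 20, 2024.
The date on which the default interest accrual becomes due: 90 calendar days after Apr 20, 2024 is Jul 19, 2024. Jul 19, 2024 is a Friday and is not a listed holiday, so no roll-forward applies.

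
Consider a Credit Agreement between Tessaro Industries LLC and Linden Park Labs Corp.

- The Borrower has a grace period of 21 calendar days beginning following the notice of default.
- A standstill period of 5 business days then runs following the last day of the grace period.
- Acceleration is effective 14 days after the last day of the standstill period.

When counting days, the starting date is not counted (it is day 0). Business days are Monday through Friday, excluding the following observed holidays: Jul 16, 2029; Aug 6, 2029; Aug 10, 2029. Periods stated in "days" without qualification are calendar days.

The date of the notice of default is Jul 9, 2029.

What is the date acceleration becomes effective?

Adding 21 calendar days to Jul 9, 2029 gives Jul 30, 2029, which is the last day of the grace period.
The last day of the standstill period: counting 5 business days from Monday, Jul 30, 2029 (Jul 31, Aug 1, Aug 2, Aug 3, Aug 7, skipping weekends and the listed holiday on Aug 6) reaches Tuesday, Aug 7, 2029.
The date acceleration becomes effective: 14 calendar days after Aug 7, 2029 is Aug 21, 2029.

Aug 21, 2029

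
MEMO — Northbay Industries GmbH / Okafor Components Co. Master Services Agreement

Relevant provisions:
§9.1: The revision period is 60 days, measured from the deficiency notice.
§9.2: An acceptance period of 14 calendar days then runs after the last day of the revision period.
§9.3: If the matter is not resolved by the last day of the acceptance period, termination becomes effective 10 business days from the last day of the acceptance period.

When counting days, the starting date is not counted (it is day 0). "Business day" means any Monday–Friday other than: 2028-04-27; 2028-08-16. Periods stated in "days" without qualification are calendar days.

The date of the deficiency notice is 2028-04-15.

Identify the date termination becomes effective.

The last day of the revision period: 2028-04-15 + 60 days = 2028-06-14.
The last day of the acceptance period: 2028-06-14 + 14 days = 2028-06-28.
The date termination becomes effective: counting 10 business days from Wednesday, 2028-06-28 (Jun 29, Jun 30, Jul 3, Jul 4, Jul 5, Jul 6, Jul 7, Jul 10, Jul 11, Jul 12, skipping weekends) reaches Wednesday, 2028-07-12.

2028-07-12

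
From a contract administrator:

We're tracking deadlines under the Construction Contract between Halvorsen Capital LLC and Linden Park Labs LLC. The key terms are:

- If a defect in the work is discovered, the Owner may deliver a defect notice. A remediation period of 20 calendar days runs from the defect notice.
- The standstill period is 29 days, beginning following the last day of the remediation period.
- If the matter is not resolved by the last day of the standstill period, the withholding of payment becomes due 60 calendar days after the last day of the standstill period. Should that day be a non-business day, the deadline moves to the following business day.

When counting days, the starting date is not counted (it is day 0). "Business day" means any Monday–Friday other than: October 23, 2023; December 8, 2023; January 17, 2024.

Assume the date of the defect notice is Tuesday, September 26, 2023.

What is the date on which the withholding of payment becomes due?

January 15, 2024

The last day of the remediation period: September 26, 2023 + 20 days = October 16, 2023.
Adding 29 calendar days to October 16, 2023 gives November 14, 2023, which is the last day of the standstill period.
The date on which the withholding of payment becomes due: 60 calendar days after November 14, 2023 is January 13, 2024. That falls on a Saturday, so it rolls to the next business day, Monday, January 15, 2024.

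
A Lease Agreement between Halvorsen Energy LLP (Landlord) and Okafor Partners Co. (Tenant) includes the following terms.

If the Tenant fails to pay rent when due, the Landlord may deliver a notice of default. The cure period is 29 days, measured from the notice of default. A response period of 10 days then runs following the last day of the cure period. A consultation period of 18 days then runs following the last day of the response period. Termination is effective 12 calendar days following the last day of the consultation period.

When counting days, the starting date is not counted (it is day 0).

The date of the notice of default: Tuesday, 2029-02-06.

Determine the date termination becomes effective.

The last day of the cure period: 2029-02-06 + 29 days = 2029-03-07.
The last day of the response period: 10 calendar days after 2029-03-07 is 2029-03-17.
The last day of the consultation period: 2029-03-17 + 18 days = 2029-04-04.
The date termination becomes effective: 12 calendar days after 2029-04-04 is 2029-04-16.

2029-04-16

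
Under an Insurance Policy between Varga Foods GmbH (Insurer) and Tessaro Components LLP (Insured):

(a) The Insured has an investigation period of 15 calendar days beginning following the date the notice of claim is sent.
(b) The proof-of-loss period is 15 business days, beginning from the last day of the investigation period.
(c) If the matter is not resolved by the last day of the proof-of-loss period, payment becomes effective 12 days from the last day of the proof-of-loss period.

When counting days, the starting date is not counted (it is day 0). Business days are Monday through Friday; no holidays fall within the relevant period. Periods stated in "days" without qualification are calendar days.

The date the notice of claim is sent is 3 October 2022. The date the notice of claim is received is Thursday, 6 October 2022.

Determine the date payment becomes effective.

20 November 2022

The last day of the investigation period: 15 calendar days after 3 October 2022 is 18 October 2022.
The last day of the proof-of-loss period: counting 15 business days from Tuesday, 18 October 2022 (Oct 19, Oct 20, Oct 21, Oct 24, …, Nov 4, Nov 7, Nov 8, skipping weekends) reaches Tuesday, 8 November 2022.
Adding 12 calendar days to 8 November 2022 gives 20 November 2022, which is the date payment becomes effective.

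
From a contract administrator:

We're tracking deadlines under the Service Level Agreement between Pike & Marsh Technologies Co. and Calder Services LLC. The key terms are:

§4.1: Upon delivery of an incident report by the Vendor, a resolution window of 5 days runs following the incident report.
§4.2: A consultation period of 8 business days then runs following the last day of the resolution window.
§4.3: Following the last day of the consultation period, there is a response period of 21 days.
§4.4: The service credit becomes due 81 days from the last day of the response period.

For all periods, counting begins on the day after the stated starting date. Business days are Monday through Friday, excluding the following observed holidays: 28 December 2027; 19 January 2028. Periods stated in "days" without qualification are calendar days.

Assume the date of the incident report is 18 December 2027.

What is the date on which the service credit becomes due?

16 April 2028

The last day of the resolution window: 5 calendar days after 18 December 2027 is 23 December 2027.
The last day of the consultation period: counting 8 business days from Thursday, 23 December 2027 (Dec 24, Dec 27, Dec 29, Dec 30, Dec 31, Jan 3, Jan 4, Jan 5, skipping weekends and the listed holiday on Dec 28) reaches Wednesday, 5 January 2028.
Adding 21 calendar days to 5 January 2028 gives 26 January 2028, which is the last day of the response period.
The date on which the service credit becomes due: 26 January 2028 + 81 days = 16 April 2028.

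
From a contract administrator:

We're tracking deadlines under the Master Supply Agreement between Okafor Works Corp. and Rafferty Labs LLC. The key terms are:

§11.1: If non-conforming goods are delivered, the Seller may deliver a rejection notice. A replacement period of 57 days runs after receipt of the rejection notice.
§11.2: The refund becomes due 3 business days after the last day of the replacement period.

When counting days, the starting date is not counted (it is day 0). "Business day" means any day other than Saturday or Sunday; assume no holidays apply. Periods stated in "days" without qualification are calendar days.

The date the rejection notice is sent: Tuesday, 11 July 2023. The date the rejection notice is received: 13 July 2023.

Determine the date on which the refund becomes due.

13 September 2023

Adding 57 calendar days to 13 July 2023 gives 8 September 2023, which is the last day of the replacement period.
The date on which the refund becomes due: 3 business days after Friday, 8 September 2023, skipping weekends — Sep 11, Sep 12, Sep 13 — lands on Wednesday, 13 September 2023.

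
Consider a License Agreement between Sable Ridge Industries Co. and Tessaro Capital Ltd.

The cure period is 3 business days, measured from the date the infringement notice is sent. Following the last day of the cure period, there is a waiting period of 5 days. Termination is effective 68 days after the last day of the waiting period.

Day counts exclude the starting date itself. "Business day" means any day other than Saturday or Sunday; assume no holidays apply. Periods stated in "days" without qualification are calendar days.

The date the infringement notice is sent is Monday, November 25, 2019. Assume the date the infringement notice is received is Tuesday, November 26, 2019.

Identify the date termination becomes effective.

February 9, 2020

The last day of the cure period: counting 3 business days from Monday, November 25, 2019 (Nov 26, Nov 27, Nov 28, skipping weekends) reaches Thursday, November 28, 2019.
Adding 5 calendar days to November 28, 2019 gives December 3, 2019, which is the last day of the waiting period.
The date termination becomes effective: December 3, 2019 + 68 days = February 9, 2020.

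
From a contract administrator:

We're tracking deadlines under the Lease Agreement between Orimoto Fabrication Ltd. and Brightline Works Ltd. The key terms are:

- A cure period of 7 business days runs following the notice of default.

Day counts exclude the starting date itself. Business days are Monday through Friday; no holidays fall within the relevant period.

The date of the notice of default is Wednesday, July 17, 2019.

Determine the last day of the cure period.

The last day of the cure period: counting 7 business days from Wednesday, July 17, 2019 (Jul 18, Jul 19, Jul 22, Jul 23, Jul 24, Jul 25, Jul 26, skipping weekends) reaches Friday, July 26, 2019.

July 26, 2019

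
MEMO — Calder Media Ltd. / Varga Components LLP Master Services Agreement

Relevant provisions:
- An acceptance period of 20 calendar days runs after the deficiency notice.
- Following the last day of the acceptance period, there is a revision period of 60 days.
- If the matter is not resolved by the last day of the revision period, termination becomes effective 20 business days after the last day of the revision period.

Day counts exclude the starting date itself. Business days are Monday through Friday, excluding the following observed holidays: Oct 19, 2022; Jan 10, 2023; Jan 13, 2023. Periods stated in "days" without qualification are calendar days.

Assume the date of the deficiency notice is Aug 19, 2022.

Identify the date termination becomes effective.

Dec 5, 2022

The last day of the acceptance period: Aug 19, 2022 + 20 days = Sep 8, 2022.
The last day of the revision period: 60 calendar days after Sep 8, 2022 is Nov 7, 2022.
The date termination becomes effective: counting 20 business days from Monday, Nov 7, 2022 (Nov 8, Nov 9, Nov 10, Nov 11, …, Dec 1, Dec 2, Dec 5, skipping weekends) reaches Monday, Dec 5, 2022.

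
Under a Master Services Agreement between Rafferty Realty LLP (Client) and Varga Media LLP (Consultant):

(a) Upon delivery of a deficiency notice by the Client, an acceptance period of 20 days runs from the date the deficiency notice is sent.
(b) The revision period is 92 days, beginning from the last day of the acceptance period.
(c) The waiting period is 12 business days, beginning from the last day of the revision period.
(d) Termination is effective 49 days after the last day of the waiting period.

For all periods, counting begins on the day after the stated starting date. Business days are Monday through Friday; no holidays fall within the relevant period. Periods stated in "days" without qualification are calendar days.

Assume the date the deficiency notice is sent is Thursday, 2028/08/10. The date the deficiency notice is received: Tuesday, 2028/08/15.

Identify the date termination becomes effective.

Adding 20 calendar days to 2028/08/10 gives 2028/08/30, which is the last day of the acceptance period.
The last day of the revision period: 92 calendar days after 2028/08/30 is 2028/11/30.
The last day of the waiting period: counting 12 business days from Thursday, 2028/11/30 (Dec 1, Dec 4, Dec 5, Dec 6, …, Dec 14, Dec 15, Dec 18, skipping weekends) reaches Monday, 2028/12/18.
The date termination becomes effective: 49 calendar days after 2028/12/18 is 2029/02/05.

2029/02/05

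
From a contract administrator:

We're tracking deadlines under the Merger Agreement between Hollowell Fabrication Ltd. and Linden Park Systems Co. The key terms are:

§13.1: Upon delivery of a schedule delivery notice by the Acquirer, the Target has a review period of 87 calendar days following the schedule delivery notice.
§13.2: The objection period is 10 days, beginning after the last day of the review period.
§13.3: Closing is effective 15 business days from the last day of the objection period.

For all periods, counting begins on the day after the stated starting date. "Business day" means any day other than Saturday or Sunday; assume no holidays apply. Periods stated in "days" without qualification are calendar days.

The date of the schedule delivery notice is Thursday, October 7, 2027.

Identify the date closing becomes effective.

Adding 87 calendar days to October 7, 2027 gives January 2, 2028, which is the last day of the review period.
The last day of the objection period: 10 calendar days after January 2, 2028 is January 12, 2028.
The date closing becomes effective: 15 business days after Wednesday, January 12, 2028, skipping weekends — Jan 13, Jan 14, Jan 17, Jan 18, …, Jan 31, Feb 1, Feb 2 — lands on Wednesday, February 2, 2028.

February 2, 2028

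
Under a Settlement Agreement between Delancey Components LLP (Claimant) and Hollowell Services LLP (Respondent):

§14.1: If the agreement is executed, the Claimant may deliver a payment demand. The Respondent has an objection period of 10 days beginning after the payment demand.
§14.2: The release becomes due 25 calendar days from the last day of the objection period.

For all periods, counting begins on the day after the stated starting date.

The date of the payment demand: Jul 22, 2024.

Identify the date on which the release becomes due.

Aug 26, 2024

The last day of the objection period: Jul 22, 2024 + 10 days = Aug 1, 2024.
The date on which the release becomes due: 25 calendar days after Aug 1, 2024 is Aug 26, 2024.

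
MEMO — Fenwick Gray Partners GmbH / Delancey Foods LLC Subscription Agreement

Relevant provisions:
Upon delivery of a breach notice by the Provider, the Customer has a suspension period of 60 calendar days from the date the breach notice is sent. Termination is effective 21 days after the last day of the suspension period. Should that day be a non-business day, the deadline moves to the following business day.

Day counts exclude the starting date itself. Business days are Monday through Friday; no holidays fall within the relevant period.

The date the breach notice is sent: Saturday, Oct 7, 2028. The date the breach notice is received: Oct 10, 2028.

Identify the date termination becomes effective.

The last day of the suspension period: 60 calendar days after Oct 7, 2028 is Dec 6, 2028.
Adding 21 calendar days to Dec 6, 2028 gives Dec 27, 2028, which is the date termination becomes effective. Dec 27, 2028 is a Wednesday, so no roll-forward applies.

Dec 27, 2028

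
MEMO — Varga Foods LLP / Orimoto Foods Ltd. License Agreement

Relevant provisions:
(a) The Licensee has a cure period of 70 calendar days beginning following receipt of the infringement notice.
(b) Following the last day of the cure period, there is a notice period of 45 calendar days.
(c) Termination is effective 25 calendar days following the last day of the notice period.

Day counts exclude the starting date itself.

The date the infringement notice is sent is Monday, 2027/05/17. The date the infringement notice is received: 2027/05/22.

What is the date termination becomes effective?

2027/10/09

The last day of the cure period: 70 calendar days after 2027/05/22 is 2027/07/31.
The last day of the notice period: 45 calendar days after 2027/07/31 is 2027/09/14.
Adding 25 calendar days to 2027/09/14 gives 2027/10/09, which is the date termination becomes effective.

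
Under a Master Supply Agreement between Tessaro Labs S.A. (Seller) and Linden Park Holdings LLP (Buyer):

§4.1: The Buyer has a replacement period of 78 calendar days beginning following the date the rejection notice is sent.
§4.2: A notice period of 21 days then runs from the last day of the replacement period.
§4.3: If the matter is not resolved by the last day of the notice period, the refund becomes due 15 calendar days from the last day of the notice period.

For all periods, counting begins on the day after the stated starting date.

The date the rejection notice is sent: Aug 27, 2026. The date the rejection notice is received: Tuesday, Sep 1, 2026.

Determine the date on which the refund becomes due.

Dec 19, 2026

The last day of the replacement period: 78 calendar days after Aug 27, 2026 is Nov 13, 2026.
The last day of the notice period: Nov 13, 2026 + 21 days = Dec 4, 2026.
Adding 15 calendar days to Dec 4, 2026 gives Dec 19, 2026, which is the date on which the refund becomes due.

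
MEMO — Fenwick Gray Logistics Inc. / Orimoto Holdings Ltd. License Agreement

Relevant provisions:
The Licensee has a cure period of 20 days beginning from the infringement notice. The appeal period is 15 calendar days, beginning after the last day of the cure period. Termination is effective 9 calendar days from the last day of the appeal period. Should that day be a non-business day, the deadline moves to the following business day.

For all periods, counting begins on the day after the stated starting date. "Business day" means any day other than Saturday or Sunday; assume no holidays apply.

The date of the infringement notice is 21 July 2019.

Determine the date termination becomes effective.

3 September 2019

The last day of the cure period: 20 calendar days after 21 July 2019 is 10 August 2019.
Adding 15 calendar days to 10 August 2019 gives 25 August 2019, which is the last day of the appeal period.
Adding 9 calendar days to 25 August 2019 gives 3 September 2019, which is the date termination becomes effective. 3 September 2019 is a Tuesday, so no roll-forward applies.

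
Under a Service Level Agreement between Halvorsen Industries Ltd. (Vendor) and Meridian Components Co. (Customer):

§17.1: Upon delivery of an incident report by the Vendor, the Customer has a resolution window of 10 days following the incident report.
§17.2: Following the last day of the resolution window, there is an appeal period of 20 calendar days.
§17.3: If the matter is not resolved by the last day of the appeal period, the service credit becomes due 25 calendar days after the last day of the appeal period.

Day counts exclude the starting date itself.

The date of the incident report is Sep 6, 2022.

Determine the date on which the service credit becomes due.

The last day of the resolution window: 10 calendar days after Sep 6, 2022 is Sep 16, 2022.
Adding 20 calendar days to Sep 16, 2022 gives Oct 6, 2022, which is the last day of the appeal period.
The date on which the service credit becomes due: Oct 6, 2022 + 25 days = Oct 31, 2022.

Oct 31, 2022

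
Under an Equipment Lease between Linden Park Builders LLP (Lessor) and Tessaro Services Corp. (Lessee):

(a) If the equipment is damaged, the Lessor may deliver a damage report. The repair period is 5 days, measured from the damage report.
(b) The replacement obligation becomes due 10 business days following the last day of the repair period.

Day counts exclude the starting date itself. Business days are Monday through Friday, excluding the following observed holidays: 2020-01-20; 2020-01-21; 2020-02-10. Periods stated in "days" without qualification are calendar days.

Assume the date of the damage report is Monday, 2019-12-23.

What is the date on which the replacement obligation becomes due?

2020-01-10

Adding 5 calendar days to 2019-12-23 gives 2019-12-28, which is the last day of the repair period.
The date on which the replacement obligation becomes due: 10 business days after Saturday, 2019-12-28, skipping weekends — Dec 30, Dec 31, Jan 1, Jan 2, Jan 3, Jan 6, Jan 7, Jan 8, Jan 9, Jan 10 — lands on Friday, 2020-01-10.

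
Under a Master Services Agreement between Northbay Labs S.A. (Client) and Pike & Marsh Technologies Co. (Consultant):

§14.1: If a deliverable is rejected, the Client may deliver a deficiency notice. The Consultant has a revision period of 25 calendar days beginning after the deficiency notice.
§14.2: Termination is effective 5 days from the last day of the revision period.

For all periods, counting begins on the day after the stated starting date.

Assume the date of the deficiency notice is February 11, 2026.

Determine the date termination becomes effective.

Adding 25 calendar days to February 11, 2026 gives March 8, 2026, which is the last day of the revision period.
Adding 5 calendar days to March 8, 2026 gives March 13, 2026, which is the date termination becomes effective.

March 13, 2026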